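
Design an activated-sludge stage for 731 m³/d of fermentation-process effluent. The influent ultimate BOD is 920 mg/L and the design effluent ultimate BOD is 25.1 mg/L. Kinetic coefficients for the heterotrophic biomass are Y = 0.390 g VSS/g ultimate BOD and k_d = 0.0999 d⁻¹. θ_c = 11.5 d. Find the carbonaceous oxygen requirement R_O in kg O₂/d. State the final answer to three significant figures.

Correct the yield for decay: Y_obs = Y/(1 + k_d θ_c) = 0.390 / (1 + 0.0999 × 11.5) = 0.390 / 2.149 = 0.1815.
Mass of ultimate BOD removed per day: Q(S₀ − S) = 731 × 894.9 g/m³ = 654.2 kg/d.
P_X = Y_obs·Q·(S₀ − S) = 0.1815 × 654.2 = 118.7 kg VSS/d.
R_O = Q·ΔS − 1.42 P_X = 654.2 − 168.6 = 485.6 kg O₂/d.

R_O ≈ 486 kg O₂/d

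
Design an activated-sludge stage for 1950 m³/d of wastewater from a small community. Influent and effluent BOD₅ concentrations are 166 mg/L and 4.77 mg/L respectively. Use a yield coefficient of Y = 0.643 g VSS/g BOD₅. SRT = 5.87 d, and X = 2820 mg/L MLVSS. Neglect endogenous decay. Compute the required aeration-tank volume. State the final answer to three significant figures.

V·X = Y·Q·ΔS·θ_c gives V = 0.643 × 1950 × (166 − 4.77) × 5.87 / 2820 = 420.8 m³.

V ≈ 421 m³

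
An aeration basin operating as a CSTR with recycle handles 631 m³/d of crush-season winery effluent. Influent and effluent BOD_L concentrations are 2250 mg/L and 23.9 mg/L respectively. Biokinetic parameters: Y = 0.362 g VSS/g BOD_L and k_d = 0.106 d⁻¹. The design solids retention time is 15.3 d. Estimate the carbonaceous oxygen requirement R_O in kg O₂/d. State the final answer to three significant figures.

Y_obs = Y / (1 + k_d θ_c) = 0.362 / (1 + 0.106 × 15.3) = 0.362 / 2.622 = 0.1381.
ΔS = 2250 − 23.9 = 2226 mg/L, so the substrate removal rate is 631 × 2226/1000 = 1405 kg BOD_L/d.
P_X = Y_obs·Q·(S₀ − S) = 0.1381 × 1405 = 193.9 kg VSS/d.
R_O = Q·(S₀ − S) − 1.42·P_X = 1405 − 1.42 × 193.9 = 1129 kg O₂/d.

R_O ≈ 1130 kg O₂/d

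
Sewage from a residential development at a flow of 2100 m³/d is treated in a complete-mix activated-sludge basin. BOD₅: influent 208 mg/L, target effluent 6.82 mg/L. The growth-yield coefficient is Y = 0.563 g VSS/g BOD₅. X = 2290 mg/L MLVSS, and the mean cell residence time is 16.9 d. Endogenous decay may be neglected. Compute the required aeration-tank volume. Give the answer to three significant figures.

V ≈ 1760 m³

With k_d = 0 the design equation reduces to V = Y Q (S₀−S) θ_c / X = 0.563 × 2100 × (208 − 6.82) × 16.9 / 2290 = 1755 m³.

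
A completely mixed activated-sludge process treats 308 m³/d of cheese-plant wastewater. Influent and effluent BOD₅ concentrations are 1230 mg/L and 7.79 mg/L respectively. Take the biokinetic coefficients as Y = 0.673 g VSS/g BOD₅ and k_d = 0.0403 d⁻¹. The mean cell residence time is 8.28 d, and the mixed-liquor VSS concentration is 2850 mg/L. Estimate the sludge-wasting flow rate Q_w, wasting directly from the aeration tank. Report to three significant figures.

Rearranging the biomass balance for a CMAS with decay, V = Y·Q·ΔS·θ_c / [X·(1+k_d θ_c)] = 0.673 × 308 × (1230 − 7.79) × 8.28 / [2850 × (1 + 0.0403 × 8.28)] = 2.1×10^6 / 3801 = 551.9 m³.
Wasting from the aeration tank: Q_w = V / θ_c = 551.9 / 8.28 = 66.65 m³/d.

Q_w ≈ 66.7 m³/d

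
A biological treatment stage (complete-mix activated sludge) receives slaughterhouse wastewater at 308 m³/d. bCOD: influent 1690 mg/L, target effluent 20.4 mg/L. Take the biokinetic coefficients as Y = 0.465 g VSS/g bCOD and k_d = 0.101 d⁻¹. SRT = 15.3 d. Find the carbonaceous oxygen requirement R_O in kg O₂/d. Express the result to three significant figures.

Correct the yield for decay: Y_obs = Y/(1 + k_d θ_c) = 0.465 / (1 + 0.101 × 15.3) = 0.465 / 2.545 = 0.1827.
Q·(S₀ − S) = 308 × (1690 − 20.4) × 10⁻³ = 514.2 kg/d removed.
Net sludge production P_X = 0.1827 × 514.2 = 93.95 kg VSS/d.
R_O = Q·ΔS − 1.42 P_X = 514.2 − 133.4 = 380.8 kg O₂/d.

R_O ≈ 381 kg O₂/d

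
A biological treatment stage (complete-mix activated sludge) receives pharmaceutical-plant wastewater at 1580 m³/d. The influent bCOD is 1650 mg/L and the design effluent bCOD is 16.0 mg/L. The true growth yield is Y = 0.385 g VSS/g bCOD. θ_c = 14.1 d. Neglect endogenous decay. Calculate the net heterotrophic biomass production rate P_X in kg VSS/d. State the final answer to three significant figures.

P_X ≈ 994 kg VSS/d

Since k_d ≈ 0, Y_obs = Y = 0.385 g VSS/g bCOD.
ΔS = 1650 − 16.0 = 1634 mg/L, so the substrate removal rate is 1580 × 1634/1000 = 2582 kg bCOD/d.
Biomass produced: P_X = Y_obs·Q·ΔS = 0.3850 × 2582 ≈ 994.0 kg VSS/d.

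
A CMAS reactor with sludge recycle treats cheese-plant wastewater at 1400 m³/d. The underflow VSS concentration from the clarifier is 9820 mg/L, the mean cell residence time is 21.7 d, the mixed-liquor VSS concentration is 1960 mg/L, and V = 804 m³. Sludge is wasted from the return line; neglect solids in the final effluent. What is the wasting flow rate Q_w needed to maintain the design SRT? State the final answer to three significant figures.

Q_w ≈ 7.40 m³/d

θ_c = V·X/(Q_w·X_r) when wasting from the recycle, so Q_w = V·X/(θ_c·X_r) = 804.0 × 1960 / (21.7 × 9820) = 7.395 m³/d.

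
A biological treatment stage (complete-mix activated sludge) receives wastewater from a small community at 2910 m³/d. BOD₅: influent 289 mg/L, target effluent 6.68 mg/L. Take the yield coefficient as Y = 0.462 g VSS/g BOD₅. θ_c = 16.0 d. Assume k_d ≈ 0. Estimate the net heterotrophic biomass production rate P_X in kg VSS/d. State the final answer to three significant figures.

Since k_d ≈ 0, Y_obs = Y = 0.462 g VSS/g BOD₅.
Q·(S₀ − S) = 2910 × (289 − 6.68) × 10⁻³ = 821.6 kg/d removed.
P_X = Y_obs · Q(S₀ − S) = 0.4620 × 821.6 = 379.6 kg VSS/d.

P_X ≈ 380 kg VSS/d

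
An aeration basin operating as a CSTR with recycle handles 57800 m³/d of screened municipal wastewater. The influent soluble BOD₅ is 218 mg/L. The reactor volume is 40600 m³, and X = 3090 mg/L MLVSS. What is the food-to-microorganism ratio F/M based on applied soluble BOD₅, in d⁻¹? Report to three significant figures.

Food-to-microorganism ratio F/M = Q S₀ / (V X) = 57800 × 218 / (40600 × 3090) = 0.1004 d⁻¹.

F/M ≈ 0.100 d⁻¹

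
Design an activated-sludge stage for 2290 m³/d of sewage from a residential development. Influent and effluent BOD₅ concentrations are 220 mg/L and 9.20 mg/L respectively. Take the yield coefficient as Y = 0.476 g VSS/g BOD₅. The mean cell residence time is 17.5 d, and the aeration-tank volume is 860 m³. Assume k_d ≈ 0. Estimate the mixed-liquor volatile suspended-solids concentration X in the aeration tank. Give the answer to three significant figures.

X = Y·Q·ΔS·θ_c / V = 0.476 × 2290 × (220 − 9.20) × 17.5 / 860 = 4676 mg/L.

X ≈ 4680 mg/L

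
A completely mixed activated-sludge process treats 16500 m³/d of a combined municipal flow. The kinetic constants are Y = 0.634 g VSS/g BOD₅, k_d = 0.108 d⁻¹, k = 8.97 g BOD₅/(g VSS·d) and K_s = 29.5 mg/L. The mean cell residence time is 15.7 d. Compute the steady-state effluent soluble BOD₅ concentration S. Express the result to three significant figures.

Effluent substrate depends only on kinetics and SRT: S = K_s(1 + k_d θ_c) / [θ_c(Yk − k_d) − 1] = 29.5 × (1 + 0.108 × 15.7) / [15.7 × (0.634 × 8.97 − 0.108) − 1] = 79.52 / 86.59 = 0.9184 mg/L.

S ≈ 0.918 mg/L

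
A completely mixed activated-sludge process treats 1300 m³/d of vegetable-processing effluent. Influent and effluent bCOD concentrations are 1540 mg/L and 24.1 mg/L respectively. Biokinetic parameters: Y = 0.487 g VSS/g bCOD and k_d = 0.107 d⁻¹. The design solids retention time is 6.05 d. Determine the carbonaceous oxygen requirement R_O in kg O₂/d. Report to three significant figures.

R_O ≈ 1140 kg O₂/d

The observed yield is Y_obs = Y/(1 + k_d·θ_c) = 0.487 / (1 + 0.107 × 6.05) = 0.487 / 1.647 = 0.2956 g VSS per g bCOD removed.
Mass of bCOD removed per day: Q(S₀ − S) = 1300 × 1516 g/m³ = 1971 kg/d.
Biomass synthesised: P_X = Y_obs × 1971 = 582.6 kg VSS/d.
R_O = Q·ΔS − 1.42 P_X = 1971 − 827.3 = 1143 kg O₂/d.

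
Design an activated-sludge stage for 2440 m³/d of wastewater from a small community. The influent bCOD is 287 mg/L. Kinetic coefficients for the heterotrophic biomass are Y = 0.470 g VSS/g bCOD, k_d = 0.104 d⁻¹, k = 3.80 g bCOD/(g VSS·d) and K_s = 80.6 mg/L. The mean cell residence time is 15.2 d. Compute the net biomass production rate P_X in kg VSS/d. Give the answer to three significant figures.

P_X ≈ 124 kg VSS/d

Effluent substrate depends only on kinetics and SRT: S = K_s(1 + k_d θ_c) / [θ_c(Yk − k_d) − 1] = 80.6 × (1 + 0.104 × 15.2) / [15.2 × (0.470 × 3.80 − 0.104) − 1] = 208.0 / 24.57 = 8.467 mg/L.
Y_obs = Y / (1 + k_d θ_c) = 0.470 / (1 + 0.104 × 15.2) = 0.470 / 2.581 = 0.1821.
ΔS = 287 − 8.47 = 278.5 mg/L, so the substrate removal rate is 2440 × 278.5/1000 = 679.6 kg bCOD/d.
So the net sludge growth is P_X = 0.1821 × 679.6 = 123.8 kg VSS/d.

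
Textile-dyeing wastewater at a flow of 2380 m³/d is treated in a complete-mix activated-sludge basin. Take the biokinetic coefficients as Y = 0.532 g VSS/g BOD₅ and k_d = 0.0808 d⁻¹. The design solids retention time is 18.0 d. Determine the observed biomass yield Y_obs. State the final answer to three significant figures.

The observed yield is Y_obs = Y/(1 + k_d·θ_c) = 0.532 / (1 + 0.0808 × 18.0) = 0.532 / 2.454 = 0.2168 g VSS per g BOD₅ removed.

Y_obs ≈ 0.217 g VSS/g BOD₅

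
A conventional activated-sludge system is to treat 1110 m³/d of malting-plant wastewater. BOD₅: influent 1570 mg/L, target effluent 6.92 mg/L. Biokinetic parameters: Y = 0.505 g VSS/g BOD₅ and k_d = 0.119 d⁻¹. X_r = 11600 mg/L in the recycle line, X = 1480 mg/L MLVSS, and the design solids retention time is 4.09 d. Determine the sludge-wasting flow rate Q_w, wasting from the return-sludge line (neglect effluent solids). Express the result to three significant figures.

From the SRT design equation V = Y Q (S₀−S) θ_c / [X (1 + k_d θ_c)] = 0.505 × 1110 × (1570 − 6.92) × 4.09 / [1480 × (1 + 0.119 × 4.09)] = 3.58×10^6 / 2200 = 1629 m³.
θ_c = V·X/(Q_w·X_r) when wasting from the recycle, so Q_w = V·X/(θ_c·X_r) = 1629 × 1480 / (4.09 × 11600) = 50.81 m³/d.

Q_w ≈ 50.8 m³/d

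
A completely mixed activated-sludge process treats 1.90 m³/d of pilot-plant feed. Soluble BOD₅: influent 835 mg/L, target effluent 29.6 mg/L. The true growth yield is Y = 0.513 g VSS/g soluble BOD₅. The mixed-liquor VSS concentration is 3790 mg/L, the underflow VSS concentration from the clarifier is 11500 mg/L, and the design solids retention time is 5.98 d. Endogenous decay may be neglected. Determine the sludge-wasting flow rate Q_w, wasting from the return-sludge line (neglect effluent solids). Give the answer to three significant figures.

With k_d = 0 the design equation reduces to V = Y Q (S₀−S) θ_c / X = 0.513 × 1.90 × (835 − 29.6) × 5.98 / 3790 = 1.239 m³.
Wasting from the return line (neglecting effluent solids): Q_w = V·X / (θ_c·X_r) = 1.239 × 3790 / (5.98 × 11500) = 0.06826 m³/d.

Q_w ≈ 0.0683 m³/d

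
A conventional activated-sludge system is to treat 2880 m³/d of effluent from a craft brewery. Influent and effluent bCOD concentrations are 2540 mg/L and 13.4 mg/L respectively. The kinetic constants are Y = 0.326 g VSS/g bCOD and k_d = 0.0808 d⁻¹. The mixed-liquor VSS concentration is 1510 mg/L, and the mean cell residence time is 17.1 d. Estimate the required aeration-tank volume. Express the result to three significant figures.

Steady-state biomass mass balance: V·X·(1 + k_d·θ_c) = Y·Q·(S₀ − S)·θ_c, so V = 0.326 × 2880 × (2540 − 13.4) × 17.1 / [1510 × (1 + 0.0808 × 17.1)] = 4.06×10^7 / 3596 = 11279 m³.

V ≈ 11300 m³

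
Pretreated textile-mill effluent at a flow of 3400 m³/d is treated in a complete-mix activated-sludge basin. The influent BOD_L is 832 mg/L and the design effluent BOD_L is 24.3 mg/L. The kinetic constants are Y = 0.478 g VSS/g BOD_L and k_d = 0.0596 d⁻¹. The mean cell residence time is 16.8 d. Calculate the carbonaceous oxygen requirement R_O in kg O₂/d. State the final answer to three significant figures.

Y_obs = Y / (1 + k_d θ_c) = 0.478 / (1 + 0.0596 × 16.8) = 0.478 / 2.001 = 0.2388.
ΔS = 832 − 24.3 = 807.7 mg/L, so the substrate removal rate is 3400 × 807.7/1000 = 2746 kg BOD_L/d.
P_X = Y_obs·Q·(S₀ − S) = 0.2388 × 2746 = 655.9 kg VSS/d.
R_O = Q·ΔS − 1.42 P_X = 2746 − 931.4 = 1815 kg O₂/d.

R_O ≈ 1810 kg O₂/d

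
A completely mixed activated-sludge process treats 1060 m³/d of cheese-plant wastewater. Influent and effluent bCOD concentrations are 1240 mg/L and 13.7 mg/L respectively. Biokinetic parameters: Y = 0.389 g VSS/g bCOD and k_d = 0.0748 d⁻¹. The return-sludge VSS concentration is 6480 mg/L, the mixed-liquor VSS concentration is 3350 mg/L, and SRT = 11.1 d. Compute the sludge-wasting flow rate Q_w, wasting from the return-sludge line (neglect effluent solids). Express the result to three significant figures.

From the SRT design equation V = Y Q (S₀−S) θ_c / [X (1 + k_d θ_c)] = 0.389 × 1060 × (1240 − 13.7) × 11.1 / [3350 × (1 + 0.0748 × 11.1)] = 5.61×10^6 / 6131 = 915.4 m³.
Q_w = (V·X)/(θ_c X_r) = 915.4 × 3350 / (11.1 × 6480) = 42.63 m³/d.

Q_w ≈ 42.6 m³/d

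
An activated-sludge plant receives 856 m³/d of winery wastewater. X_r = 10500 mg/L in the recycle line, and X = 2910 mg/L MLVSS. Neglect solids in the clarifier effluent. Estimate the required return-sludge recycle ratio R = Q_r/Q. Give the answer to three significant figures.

Solids balance on the clarifier gives (1+R)X = R·X_r, so R = X/(X_r − X) = 2910 / (10500 − 2910) = 0.3834.

R ≈ 0.383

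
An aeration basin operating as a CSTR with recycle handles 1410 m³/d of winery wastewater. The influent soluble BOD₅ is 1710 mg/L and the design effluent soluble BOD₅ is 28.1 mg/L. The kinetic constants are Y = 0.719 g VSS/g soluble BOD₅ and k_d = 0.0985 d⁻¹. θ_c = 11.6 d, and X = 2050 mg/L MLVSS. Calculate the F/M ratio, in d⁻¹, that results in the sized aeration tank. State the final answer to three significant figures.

F/M ≈ 0.261 d⁻¹

Rearranging the biomass balance for a CMAS with decay, V = Y·Q·ΔS·θ_c / [X·(1+k_d θ_c)] = 0.719 × 1410 × (1710 − 28.1) × 11.6 / [2050 × (1 + 0.0985 × 11.6)] = 1.98×10^7 / 4392 = 4503 m³.
F/M = applied load / biomass = Q·S₀/(V·X) = 1410 × 1710 / (4503 × 2050) = 0.2612 d⁻¹.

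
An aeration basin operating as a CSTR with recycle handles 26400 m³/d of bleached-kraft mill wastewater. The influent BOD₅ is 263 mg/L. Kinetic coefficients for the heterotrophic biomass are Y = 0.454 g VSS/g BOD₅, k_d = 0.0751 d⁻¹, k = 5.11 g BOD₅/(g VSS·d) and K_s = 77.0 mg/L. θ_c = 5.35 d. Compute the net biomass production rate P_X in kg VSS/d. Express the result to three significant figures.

Effluent substrate depends only on kinetics and SRT: S = K_s(1 + k_d θ_c) / [θ_c(Yk − k_d) − 1] = 77.0 × (1 + 0.0751 × 5.35) / [5.35 × (0.454 × 5.11 − 0.0751) − 1] = 107.9 / 11.01 = 9.804 mg/L.
The observed yield is Y_obs = Y/(1 + k_d·θ_c) = 0.454 / (1 + 0.0751 × 5.35) = 0.454 / 1.402 = 0.3239 g VSS per g BOD₅ removed.
ΔS = 263 − 9.80 = 253.2 mg/L, so the substrate removal rate is 26400 × 253.2/1000 = 6684 kg BOD₅/d.
Net biomass production P_X = Y_obs × Q·(S₀ − S) = 0.3239 × 6684 = 2165 kg VSS/d.

P_X ≈ 2160 kg VSS/d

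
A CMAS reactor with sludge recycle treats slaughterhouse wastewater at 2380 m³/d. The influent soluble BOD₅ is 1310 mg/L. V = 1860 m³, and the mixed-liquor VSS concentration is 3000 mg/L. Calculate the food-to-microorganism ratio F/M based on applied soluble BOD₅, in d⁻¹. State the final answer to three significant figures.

F/M ≈ 0.559 d⁻¹

Food-to-microorganism ratio F/M = Q S₀ / (V X) = 2380 × 1310 / (1860 × 3000) = 0.5587 d⁻¹.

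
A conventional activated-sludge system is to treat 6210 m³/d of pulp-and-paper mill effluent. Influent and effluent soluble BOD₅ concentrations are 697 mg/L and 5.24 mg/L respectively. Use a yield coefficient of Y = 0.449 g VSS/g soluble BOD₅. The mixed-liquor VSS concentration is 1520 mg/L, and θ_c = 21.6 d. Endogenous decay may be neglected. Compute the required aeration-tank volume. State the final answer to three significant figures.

V·X = Y·Q·ΔS·θ_c gives V = 0.449 × 6210 × (697 − 5.24) × 21.6 / 1520 = 27410 m³.

V ≈ 27400 m³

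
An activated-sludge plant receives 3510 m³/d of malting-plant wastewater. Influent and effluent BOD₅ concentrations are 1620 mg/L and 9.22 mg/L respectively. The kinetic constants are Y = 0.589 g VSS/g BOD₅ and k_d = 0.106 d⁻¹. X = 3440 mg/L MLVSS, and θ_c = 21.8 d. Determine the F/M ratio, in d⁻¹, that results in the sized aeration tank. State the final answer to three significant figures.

F/M ≈ 0.259 d⁻¹

Steady-state biomass mass balance: V·X·(1 + k_d·θ_c) = Y·Q·(S₀ − S)·θ_c, so V = 0.589 × 3510 × (1620 − 9.22) × 21.8 / [3440 × (1 + 0.106 × 21.8)] = 7.26×10^7 / 11389 = 6374 m³.
Food-to-microorganism ratio F/M = Q S₀ / (V X) = 3510 × 1620 / (6374 × 3440) = 0.2593 d⁻¹.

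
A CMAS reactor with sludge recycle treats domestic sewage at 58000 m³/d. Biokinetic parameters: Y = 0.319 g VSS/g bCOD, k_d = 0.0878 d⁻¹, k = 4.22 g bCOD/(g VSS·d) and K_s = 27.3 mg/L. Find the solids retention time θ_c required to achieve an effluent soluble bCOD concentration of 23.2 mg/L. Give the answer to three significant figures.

θ_c ≈ 1.88 d

From 1/θ_c = Y·k·S/(K_s + S) − k_d: Y·k·S/(K_s+S) = 0.319 × 4.22 × 23.2 / (27.3 + 23.2) = 0.6184 d⁻¹.
1/θ_c = 0.6184 − 0.0878 = 0.5306 d⁻¹, so θ_c = 1.885 d.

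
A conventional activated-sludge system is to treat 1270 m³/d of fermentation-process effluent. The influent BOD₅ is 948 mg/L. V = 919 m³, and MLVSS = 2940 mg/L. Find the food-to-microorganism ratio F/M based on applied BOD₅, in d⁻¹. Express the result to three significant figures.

F/M ≈ 0.446 d⁻¹

F/M = applied load / biomass = Q·S₀/(V·X) = 1270 × 948 / (919.0 × 2940) = 0.4456 d⁻¹.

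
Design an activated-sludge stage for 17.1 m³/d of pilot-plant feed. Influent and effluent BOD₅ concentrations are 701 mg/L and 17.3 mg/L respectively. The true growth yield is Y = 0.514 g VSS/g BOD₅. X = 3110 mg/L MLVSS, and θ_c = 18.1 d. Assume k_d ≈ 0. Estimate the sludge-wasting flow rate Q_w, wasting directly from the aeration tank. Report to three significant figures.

V·X = Y·Q·ΔS·θ_c gives V = 0.514 × 17.1 × (701 − 17.3) × 18.1 / 3110 = 34.97 m³.
With mixed-liquor wasting, θ_c = V/Q_w, so Q_w = V/θ_c = 34.97/18.1 = 1.932 m³/d.

Q_w ≈ 1.93 m³/d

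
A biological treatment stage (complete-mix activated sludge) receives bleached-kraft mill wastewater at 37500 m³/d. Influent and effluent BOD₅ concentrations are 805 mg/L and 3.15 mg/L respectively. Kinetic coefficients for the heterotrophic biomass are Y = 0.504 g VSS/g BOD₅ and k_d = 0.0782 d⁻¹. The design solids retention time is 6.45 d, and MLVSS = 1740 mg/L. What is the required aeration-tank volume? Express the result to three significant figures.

Steady-state biomass mass balance: V·X·(1 + k_d·θ_c) = Y·Q·(S₀ − S)·θ_c, so V = 0.504 × 37500 × (805 − 3.15) × 6.45 / [1740 × (1 + 0.0782 × 6.45)] = 9.77×10^7 / 2618 = 37343 m³.

V ≈ 37300 m³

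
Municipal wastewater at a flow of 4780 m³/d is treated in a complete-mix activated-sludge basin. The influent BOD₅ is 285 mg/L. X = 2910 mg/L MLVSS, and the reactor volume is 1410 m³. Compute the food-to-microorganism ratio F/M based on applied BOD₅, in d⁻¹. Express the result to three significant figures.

F/M = Q·S₀ / (V·X) = 4780 × 285 / (1410 × 2910) = 0.3320 g BOD₅·(g VSS·d)⁻¹.

F/M ≈ 0.332 d⁻¹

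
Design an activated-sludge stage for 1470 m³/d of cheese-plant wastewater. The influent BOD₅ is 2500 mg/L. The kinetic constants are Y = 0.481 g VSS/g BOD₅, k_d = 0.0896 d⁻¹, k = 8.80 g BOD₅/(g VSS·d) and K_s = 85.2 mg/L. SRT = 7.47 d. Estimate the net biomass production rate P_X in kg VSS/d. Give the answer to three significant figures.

For a completely mixed reactor with recycle the Lawrence–McCarty relation gives S = K_s·(1 + k_d·θ_c) / [θ_c·(Y·k − k_d) − 1] = 85.2 × (1 + 0.0896 × 7.47) / [7.47 × (0.481 × 8.80 − 0.0896) − 1] = 142.2 / 29.95 = 4.749 mg/L.
Y_obs = Y / (1 + k_d θ_c) = 0.481 / (1 + 0.0896 × 7.47) = 0.481 / 1.669 = 0.2881.
Q·(S₀ − S) = 1470 × (2500 − 4.75) × 10⁻³ = 3668 kg/d removed.
So the net sludge growth is P_X = 0.2881 × 3668 = 1057 kg VSS/d.

P_X ≈ 1060 kg VSS/d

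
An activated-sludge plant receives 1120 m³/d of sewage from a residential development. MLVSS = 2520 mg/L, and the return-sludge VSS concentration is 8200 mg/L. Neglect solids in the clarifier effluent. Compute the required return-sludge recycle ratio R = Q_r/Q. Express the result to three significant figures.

R ≈ 0.444

Solids balance on the clarifier gives (1+R)X = R·X_r, so R = X/(X_r − X) = 2520 / (8200 − 2520) = 0.4437.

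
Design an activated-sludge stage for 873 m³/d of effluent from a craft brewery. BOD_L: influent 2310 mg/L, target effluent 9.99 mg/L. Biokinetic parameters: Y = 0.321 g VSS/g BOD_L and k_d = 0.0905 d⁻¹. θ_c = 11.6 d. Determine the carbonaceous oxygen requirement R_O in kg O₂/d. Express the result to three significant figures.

Y_obs = Y / (1 + k_d θ_c) = 0.321 / (1 + 0.0905 × 11.6) = 0.321 / 2.050 = 0.1566.
Substrate removed = Q·(S₀ − S) = 873 m³/d × (2310 − 9.99) g/m³ = 2.01×10^6 g/d = 2008 kg/d.
P_X = Y_obs·Q·(S₀ − S) = 0.1566 × 2008 = 314.4 kg VSS/d.
R_O = Q·ΔS − 1.42 P_X = 2008 − 446.5 = 1561 kg O₂/d.

R_O ≈ 1560 kg O₂/d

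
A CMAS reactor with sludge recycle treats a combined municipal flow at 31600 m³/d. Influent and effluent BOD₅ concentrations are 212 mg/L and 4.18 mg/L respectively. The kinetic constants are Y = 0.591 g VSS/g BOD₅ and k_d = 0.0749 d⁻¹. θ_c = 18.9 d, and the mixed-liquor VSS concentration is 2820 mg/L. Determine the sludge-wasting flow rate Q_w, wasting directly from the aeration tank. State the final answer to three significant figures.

Q_w ≈ 570 m³/d

Steady-state biomass mass balance: V·X·(1 + k_d·θ_c) = Y·Q·(S₀ − S)·θ_c, so V = 0.591 × 31600 × (212 − 4.18) × 18.9 / [2820 × (1 + 0.0749 × 18.9)] = 7.34×10^7 / 6812 = 10768 m³.
Wasting from the aeration tank: Q_w = V / θ_c = 10768 / 18.9 = 569.8 m³/d.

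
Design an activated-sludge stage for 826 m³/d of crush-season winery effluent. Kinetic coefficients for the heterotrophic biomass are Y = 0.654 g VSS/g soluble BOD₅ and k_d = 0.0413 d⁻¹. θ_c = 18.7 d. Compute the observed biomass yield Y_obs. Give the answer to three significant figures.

Correct the yield for decay: Y_obs = Y/(1 + k_d θ_c) = 0.654 / (1 + 0.0413 × 18.7) = 0.654 / 1.772 = 0.3690.

Y_obs ≈ 0.369 g VSS/g soluble BOD₅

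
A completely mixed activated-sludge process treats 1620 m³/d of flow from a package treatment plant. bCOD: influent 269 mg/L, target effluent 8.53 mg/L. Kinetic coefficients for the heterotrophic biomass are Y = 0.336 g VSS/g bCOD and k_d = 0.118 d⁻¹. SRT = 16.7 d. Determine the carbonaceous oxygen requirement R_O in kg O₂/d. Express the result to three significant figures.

R_O ≈ 354 kg O₂/d

Observed yield with endogenous decay: Y_obs = Y / (1 + k_d·θ_c) = 0.336 / (1 + 0.118 × 16.7) = 0.336 / 2.971 = 0.1131 g VSS/g bCOD.
Mass of bCOD removed per day: Q(S₀ − S) = 1620 × 260.5 g/m³ = 422.0 kg/d.
P_X = Y_obs·Q·(S₀ − S) = 0.1131 × 422.0 = 47.73 kg VSS/d.
R_O = Q·(S₀ − S) − 1.42·P_X = 422.0 − 1.42 × 47.73 = 354.2 kg O₂/d.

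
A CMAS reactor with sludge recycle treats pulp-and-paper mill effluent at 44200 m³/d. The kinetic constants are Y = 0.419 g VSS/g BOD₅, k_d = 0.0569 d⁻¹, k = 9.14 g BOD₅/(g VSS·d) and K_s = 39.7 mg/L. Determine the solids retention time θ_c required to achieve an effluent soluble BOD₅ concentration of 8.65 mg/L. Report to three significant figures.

θ_c ≈ 1.59 d

Specific growth rate at S = 8.65 mg/L: μ = YkS/(K_s+S) = 0.419·9.14·8.65/(39.7+8.65) = 0.6851 d⁻¹.
1/θ_c = 0.6851 − 0.0569 = 0.6282 d⁻¹, so θ_c = 1.592 d.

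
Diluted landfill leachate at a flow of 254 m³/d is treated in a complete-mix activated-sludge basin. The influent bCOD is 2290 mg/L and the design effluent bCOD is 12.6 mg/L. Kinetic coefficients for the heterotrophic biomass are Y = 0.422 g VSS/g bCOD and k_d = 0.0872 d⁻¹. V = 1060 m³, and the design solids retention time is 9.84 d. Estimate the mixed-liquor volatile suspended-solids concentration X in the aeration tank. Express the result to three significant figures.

X ≈ 1220 mg/L

X = Y·Q·ΔS·θ_c / [V·(1 + k_d θ_c)] = 0.422 × 254 × (2290 − 12.6) × 9.84 / [1060 × (1 + 0.0872 × 9.84)] = 1220 mg/L.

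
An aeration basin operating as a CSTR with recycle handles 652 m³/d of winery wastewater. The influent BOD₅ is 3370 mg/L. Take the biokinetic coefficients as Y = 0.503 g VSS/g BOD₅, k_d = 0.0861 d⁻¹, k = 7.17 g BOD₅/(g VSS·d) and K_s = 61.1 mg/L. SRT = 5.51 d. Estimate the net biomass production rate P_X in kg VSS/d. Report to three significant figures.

P_X ≈ 749 kg VSS/d

For a completely mixed reactor with recycle the Lawrence–McCarty relation gives S = K_s·(1 + k_d·θ_c) / [θ_c·(Y·k − k_d) − 1] = 61.1 × (1 + 0.0861 × 5.51) / [5.51 × (0.503 × 7.17 − 0.0861) − 1] = 90.09 / 18.40 = 4.897 mg/L.
Observed yield with endogenous decay: Y_obs = Y / (1 + k_d·θ_c) = 0.503 / (1 + 0.0861 × 5.51) = 0.503 / 1.474 = 0.3412 g VSS/g BOD₅.
Q·(S₀ − S) = 652 × (3370 − 4.90) × 10⁻³ = 2194 kg/d removed.
P_X = Y_obs · Q(S₀ − S) = 0.3412 × 2194 = 748.5 kg VSS/d.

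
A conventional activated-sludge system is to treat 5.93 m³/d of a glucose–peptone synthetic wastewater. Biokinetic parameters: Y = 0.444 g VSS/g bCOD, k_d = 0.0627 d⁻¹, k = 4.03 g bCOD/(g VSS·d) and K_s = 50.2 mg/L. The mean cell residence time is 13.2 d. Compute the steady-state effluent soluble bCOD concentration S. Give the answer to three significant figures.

S ≈ 4.21 mg/L

Effluent substrate depends only on kinetics and SRT: S = K_s(1 + k_d θ_c) / [θ_c(Yk − k_d) − 1] = 50.2 × (1 + 0.0627 × 13.2) / [13.2 × (0.444 × 4.03 − 0.0627) − 1] = 91.75 / 21.79 = 4.210 mg/L.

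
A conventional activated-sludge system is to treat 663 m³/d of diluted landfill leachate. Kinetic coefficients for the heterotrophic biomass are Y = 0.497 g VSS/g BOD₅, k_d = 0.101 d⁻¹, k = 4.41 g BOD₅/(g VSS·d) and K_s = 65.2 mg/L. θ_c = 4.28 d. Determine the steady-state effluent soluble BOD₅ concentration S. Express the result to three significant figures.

S ≈ 11.7 mg/L

For a completely mixed reactor with recycle the Lawrence–McCarty relation gives S = K_s·(1 + k_d·θ_c) / [θ_c·(Y·k − k_d) − 1] = 65.2 × (1 + 0.101 × 4.28) / [4.28 × (0.497 × 4.41 − 0.101) − 1] = 93.38 / 7.948 = 11.75 mg/L.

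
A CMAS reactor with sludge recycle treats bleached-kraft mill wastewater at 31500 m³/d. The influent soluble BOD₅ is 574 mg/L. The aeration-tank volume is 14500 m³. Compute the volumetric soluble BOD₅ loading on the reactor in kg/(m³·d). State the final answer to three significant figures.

L_v ≈ 1.25 kg soluble BOD₅/(m³·d)

Applied soluble BOD₅ load per unit volume = Q·S₀/V = (31500 × 574/1000)/14500 = 1.247 kg soluble BOD₅·m⁻³·d⁻¹.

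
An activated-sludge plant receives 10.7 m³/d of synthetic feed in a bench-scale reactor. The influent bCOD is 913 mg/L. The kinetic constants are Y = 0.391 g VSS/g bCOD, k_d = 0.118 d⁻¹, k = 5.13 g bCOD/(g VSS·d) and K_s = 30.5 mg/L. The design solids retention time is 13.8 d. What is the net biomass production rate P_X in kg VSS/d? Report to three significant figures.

For a completely mixed reactor with recycle the Lawrence–McCarty relation gives S = K_s·(1 + k_d·θ_c) / [θ_c·(Y·k − k_d) − 1] = 30.5 × (1 + 0.118 × 13.8) / [13.8 × (0.391 × 5.13 − 0.118) − 1] = 80.17 / 25.05 = 3.200 mg/L.
Y_obs = Y / (1 + k_d θ_c) = 0.391 / (1 + 0.118 × 13.8) = 0.391 / 2.628 = 0.1488.
Q·(S₀ − S) = 10.7 × (913 − 3.20) × 10⁻³ = 9.735 kg/d removed.
Net biomass production P_X = Y_obs × Q·(S₀ − S) = 0.1488 × 9.735 = 1.448 kg VSS/d.

P_X ≈ 1.45 kg VSS/d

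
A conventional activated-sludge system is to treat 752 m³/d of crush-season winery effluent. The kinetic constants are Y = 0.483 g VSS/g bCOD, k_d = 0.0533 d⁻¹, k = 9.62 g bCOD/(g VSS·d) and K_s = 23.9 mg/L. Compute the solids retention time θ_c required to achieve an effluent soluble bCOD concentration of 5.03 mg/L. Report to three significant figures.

From 1/θ_c = Y·k·S/(K_s + S) − k_d: Y·k·S/(K_s+S) = 0.483 × 9.62 × 5.03 / (23.9 + 5.03) = 0.8079 d⁻¹.
1/θ_c = 0.8079 − 0.0533 = 0.7546 d⁻¹, so θ_c = 1.325 d.

θ_c ≈ 1.33 d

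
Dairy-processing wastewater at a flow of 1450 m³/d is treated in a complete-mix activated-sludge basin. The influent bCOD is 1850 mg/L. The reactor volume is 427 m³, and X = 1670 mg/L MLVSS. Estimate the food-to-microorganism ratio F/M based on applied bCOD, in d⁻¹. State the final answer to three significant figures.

F/M = applied load / biomass = Q·S₀/(V·X) = 1450 × 1850 / (427.0 × 1670) = 3.762 d⁻¹.

F/M ≈ 3.76 d⁻¹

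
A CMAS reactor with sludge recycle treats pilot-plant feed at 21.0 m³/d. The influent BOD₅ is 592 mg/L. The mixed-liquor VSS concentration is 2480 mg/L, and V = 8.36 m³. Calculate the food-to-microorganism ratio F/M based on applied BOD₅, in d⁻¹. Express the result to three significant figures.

F/M ≈ 0.600 d⁻¹

Food-to-microorganism ratio F/M = Q S₀ / (V X) = 21.0 × 592 / (8.360 × 2480) = 0.5996 d⁻¹.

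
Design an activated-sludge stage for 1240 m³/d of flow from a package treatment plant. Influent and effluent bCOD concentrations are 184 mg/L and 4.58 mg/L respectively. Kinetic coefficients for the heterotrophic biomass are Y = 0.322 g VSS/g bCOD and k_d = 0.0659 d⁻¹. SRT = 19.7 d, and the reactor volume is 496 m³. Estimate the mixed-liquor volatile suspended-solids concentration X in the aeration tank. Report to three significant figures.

X ≈ 1240 mg/L

From V·X·(1 + k_d·θ_c) = Y·Q·(S₀ − S)·θ_c: X = 0.322 × 1240 × (184 − 4.58) × 19.7 / [496 × (1 + 0.0659 × 19.7)] = 1238 mg/L.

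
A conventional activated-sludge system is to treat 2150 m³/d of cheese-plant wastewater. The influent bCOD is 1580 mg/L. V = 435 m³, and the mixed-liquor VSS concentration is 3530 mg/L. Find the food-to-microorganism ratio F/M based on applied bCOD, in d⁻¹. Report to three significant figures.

Food-to-microorganism ratio F/M = Q S₀ / (V X) = 2150 × 1580 / (435.0 × 3530) = 2.212 d⁻¹.

F/M ≈ 2.21 d⁻¹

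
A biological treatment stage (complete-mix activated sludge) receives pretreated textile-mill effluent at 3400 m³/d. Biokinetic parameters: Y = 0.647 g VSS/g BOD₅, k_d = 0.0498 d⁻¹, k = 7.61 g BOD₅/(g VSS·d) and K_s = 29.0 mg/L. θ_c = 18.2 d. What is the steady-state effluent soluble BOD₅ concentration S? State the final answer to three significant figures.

S ≈ 0.630 mg/L

For a completely mixed reactor with recycle the Lawrence–McCarty relation gives S = K_s·(1 + k_d·θ_c) / [θ_c·(Y·k − k_d) − 1] = 29.0 × (1 + 0.0498 × 18.2) / [18.2 × (0.647 × 7.61 − 0.0498) − 1] = 55.28 / 87.70 = 0.6303 mg/L.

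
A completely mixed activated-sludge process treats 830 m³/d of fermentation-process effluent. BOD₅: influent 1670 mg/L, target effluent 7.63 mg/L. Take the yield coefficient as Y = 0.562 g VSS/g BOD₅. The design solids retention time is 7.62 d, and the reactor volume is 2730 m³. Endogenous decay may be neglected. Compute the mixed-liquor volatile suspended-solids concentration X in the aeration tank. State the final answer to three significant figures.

X ≈ 2160 mg/L

Without decay, X = Y Q (S₀−S) θ_c / V = 0.562 × 830 × (1670 − 7.63) × 7.62 / 2730 = 2164 mg/L.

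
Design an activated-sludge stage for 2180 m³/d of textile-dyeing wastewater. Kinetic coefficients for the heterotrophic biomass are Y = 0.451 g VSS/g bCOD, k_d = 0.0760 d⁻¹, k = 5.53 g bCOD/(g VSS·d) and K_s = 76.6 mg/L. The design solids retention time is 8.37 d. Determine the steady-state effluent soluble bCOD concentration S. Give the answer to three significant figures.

From the Monod/SRT balance for a CMAS, S = K_s·(1+k_d θ_c)/[θ_c·(Y k − k_d) − 1] = 76.6 × (1 + 0.0760 × 8.37) / [8.37 × (0.451 × 5.53 − 0.0760) − 1] = 125.3 / 19.24 = 6.514 mg/L.

S ≈ 6.51 mg/L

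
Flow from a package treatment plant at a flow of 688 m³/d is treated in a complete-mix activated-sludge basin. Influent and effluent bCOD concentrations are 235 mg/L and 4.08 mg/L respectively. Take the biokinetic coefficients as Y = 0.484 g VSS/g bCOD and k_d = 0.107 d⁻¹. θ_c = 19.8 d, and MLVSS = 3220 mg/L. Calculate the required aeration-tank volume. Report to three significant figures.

Rearranging the biomass balance for a CMAS with decay, V = Y·Q·ΔS·θ_c / [X·(1+k_d θ_c)] = 0.484 × 688 × (235 − 4.08) × 19.8 / [3220 × (1 + 0.107 × 19.8)] = 1.52×10^6 / 10042 = 151.6 m³.

V ≈ 152 m³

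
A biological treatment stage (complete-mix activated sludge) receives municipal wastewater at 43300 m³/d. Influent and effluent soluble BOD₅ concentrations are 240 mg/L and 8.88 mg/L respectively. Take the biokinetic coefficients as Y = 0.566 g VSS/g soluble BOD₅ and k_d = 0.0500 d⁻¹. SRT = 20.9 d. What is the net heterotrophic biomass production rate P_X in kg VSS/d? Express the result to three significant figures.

Observed yield with endogenous decay: Y_obs = Y / (1 + k_d·θ_c) = 0.566 / (1 + 0.0500 × 20.9) = 0.566 / 2.045 = 0.2768 g VSS/g soluble BOD₅.
ΔS = 240 − 8.88 = 231.1 mg/L, so the substrate removal rate is 43300 × 231.1/1000 = 10007 kg soluble BOD₅/d.
Net biomass production P_X = Y_obs × Q·(S₀ − S) = 0.2768 × 10007 = 2770 kg VSS/d.

P_X ≈ 2770 kg VSS/d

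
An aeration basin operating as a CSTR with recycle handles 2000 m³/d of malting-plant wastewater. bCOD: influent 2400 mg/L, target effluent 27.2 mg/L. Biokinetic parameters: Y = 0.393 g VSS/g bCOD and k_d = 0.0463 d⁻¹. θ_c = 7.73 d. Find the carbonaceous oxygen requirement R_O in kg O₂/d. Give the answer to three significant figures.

Correct the yield for decay: Y_obs = Y/(1 + k_d θ_c) = 0.393 / (1 + 0.0463 × 7.73) = 0.393 / 1.358 = 0.2894.
Substrate removed = Q·(S₀ − S) = 2000 m³/d × (2400 − 27.2) g/m³ = 4.75×10^6 g/d = 4746 kg/d.
Net sludge production P_X = 0.2894 × 4746 = 1373 kg VSS/d.
R_O = Q·ΔS − 1.42 P_X = 4746 − 1950 = 2795 kg O₂/d.

R_O ≈ 2800 kg O₂/d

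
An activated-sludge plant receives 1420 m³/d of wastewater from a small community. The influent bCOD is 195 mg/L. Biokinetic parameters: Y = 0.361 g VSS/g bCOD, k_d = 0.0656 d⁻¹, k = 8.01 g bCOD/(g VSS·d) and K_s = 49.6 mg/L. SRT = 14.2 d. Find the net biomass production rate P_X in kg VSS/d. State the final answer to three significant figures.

For a completely mixed reactor with recycle the Lawrence–McCarty relation gives S = K_s·(1 + k_d·θ_c) / [θ_c·(Y·k − k_d) − 1] = 49.6 × (1 + 0.0656 × 14.2) / [14.2 × (0.361 × 8.01 − 0.0656) − 1] = 95.80 / 39.13 = 2.448 mg/L.
Y_obs = Y / (1 + k_d θ_c) = 0.361 / (1 + 0.0656 × 14.2) = 0.361 / 1.932 = 0.1869.
ΔS = 195 − 2.45 = 192.6 mg/L, so the substrate removal rate is 1420 × 192.6/1000 = 273.4 kg bCOD/d.
Biomass produced: P_X = Y_obs·Q·ΔS = 0.1869 × 273.4 ≈ 51.10 kg VSS/d.

P_X ≈ 51.1 kg VSS/d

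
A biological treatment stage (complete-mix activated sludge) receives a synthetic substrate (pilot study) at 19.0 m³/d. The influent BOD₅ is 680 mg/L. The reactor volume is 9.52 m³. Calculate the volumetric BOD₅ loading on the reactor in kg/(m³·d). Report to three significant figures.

L_v ≈ 1.36 kg BOD₅/(m³·d)

Volumetric loading L_v = Q·S₀ / V = 19.0 × 680 g/m³ / 9.520 m³ = 1357 g/(m³·d) = 1.357 kg BOD₅/(m³·d).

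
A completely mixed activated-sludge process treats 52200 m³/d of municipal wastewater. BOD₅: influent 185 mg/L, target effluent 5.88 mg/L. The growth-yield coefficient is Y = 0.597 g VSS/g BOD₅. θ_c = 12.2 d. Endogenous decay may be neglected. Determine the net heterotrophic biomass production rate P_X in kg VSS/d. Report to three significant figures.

With endogenous decay neglected, the observed yield equals the true yield: Y_obs = Y = 0.597 g VSS/g BOD₅.
Mass of BOD₅ removed per day: Q(S₀ − S) = 52200 × 179.1 g/m³ = 9350 kg/d.
Net biomass production P_X = Y_obs × Q·(S₀ − S) = 0.5970 × 9350 = 5582 kg VSS/d.

P_X ≈ 5580 kg VSS/d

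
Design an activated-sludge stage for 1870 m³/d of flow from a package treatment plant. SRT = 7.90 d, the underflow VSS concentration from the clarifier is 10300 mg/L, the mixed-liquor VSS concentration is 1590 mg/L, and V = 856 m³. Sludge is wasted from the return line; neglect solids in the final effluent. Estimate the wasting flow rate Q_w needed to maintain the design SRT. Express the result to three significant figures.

Q_w = (V·X)/(θ_c X_r) = 856.0 × 1590 / (7.90 × 10300) = 16.73 m³/d.

Q_w ≈ 16.7 m³/d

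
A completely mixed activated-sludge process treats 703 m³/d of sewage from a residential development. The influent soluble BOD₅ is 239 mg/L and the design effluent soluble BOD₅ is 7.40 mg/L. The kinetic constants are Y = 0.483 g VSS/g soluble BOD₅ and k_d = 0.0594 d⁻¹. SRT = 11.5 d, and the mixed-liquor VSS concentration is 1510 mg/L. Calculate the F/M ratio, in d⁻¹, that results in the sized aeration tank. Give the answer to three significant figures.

F/M ≈ 0.313 d⁻¹

From the SRT design equation V = Y Q (S₀−S) θ_c / [X (1 + k_d θ_c)] = 0.483 × 703 × (239 − 7.40) × 11.5 / [1510 × (1 + 0.0594 × 11.5)] = 9.04×10^5 / 2541 = 355.8 m³.
F/M = applied load / biomass = Q·S₀/(V·X) = 703 × 239 / (355.8 × 1510) = 0.3127 d⁻¹.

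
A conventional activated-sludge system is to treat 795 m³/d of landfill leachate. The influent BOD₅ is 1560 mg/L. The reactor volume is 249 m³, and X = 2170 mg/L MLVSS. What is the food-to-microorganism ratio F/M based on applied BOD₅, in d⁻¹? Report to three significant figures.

F/M ≈ 2.30 d⁻¹

F/M = applied load / biomass = Q·S₀/(V·X) = 795 × 1560 / (249.0 × 2170) = 2.295 d⁻¹.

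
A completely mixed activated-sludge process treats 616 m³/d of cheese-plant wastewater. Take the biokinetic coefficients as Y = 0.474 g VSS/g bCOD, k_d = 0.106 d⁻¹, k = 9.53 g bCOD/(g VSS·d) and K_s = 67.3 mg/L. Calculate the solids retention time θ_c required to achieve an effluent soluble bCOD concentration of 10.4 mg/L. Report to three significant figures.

From 1/θ_c = Y·k·S/(K_s + S) − k_d: Y·k·S/(K_s+S) = 0.474 × 9.53 × 10.4 / (67.3 + 10.4) = 0.6046 d⁻¹.
Then 1/θ_c = μ − k_d = 0.6046 − 0.106 = 0.4986 d⁻¹, giving θ_c = 2.006 d.

θ_c ≈ 2.01 d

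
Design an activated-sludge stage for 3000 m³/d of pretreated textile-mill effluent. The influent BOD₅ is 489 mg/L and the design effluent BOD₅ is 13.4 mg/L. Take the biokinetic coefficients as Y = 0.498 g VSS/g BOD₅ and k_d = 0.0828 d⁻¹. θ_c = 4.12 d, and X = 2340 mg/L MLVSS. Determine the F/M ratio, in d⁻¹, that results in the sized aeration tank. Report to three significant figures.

Steady-state biomass mass balance: V·X·(1 + k_d·θ_c) = Y·Q·(S₀ − S)·θ_c, so V = 0.498 × 3000 × (489 − 13.4) × 4.12 / [2340 × (1 + 0.0828 × 4.12)] = 2.93×10^6 / 3138 = 932.8 m³.
F/M = Q·S₀ / (V·X) = 3000 × 489 / (932.8 × 2340) = 0.6721 g BOD₅·(g VSS·d)⁻¹.

F/M ≈ 0.672 d⁻¹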